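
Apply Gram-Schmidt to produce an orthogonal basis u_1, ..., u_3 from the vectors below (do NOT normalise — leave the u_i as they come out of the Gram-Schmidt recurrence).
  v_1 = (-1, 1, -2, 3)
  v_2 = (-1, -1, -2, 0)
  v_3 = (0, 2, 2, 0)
Orthogonal basis:
  u_1 = (-1, 1, -2, 3)
  u_2 = (-11/15, -19/15, -22/15, -4/5)
  u_3 = (-35/37, 27/37, 4/37, -18/37)

Apply the Gram-Schmidt recurrence
  u_1 = v_1
  u_i = v_i − Σ_{j<i} ((v_i · u_j) / (u_j · u_j)) · u_j.

Step by step this gives:
  u_1 = (-1, 1, -2, 3)
  u_2 = (-11/15, -19/15, -22/15, -4/5)
  u_3 = (-35/37, 27/37, 4/37, -18/37)

Orthogonality check:
  u_2 · u_1 = 0 (should be 0)
  u_3 · u_1 = 0 (should be 0)
  u_3 · u_2 = 0 (should be 0)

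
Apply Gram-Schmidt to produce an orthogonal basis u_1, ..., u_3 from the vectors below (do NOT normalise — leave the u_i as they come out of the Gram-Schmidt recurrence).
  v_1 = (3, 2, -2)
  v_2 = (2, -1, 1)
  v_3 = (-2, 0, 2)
Orthogonal basis:
  u_1 = (3, 2, -2)
  u_2 = (28/17, -21/17, 21/17)
  u_3 = (0, 1, 1)

Apply the Gram-Schmidt recurrence
  u_1 = v_1
  u_i = v_i − Σ_{j<i} ((v_i · u_j) / (u_j · u_j)) · u_j.

Step by step this gives:
  u_1 = (3, 2, -2)
  u_2 = (28/17, -21/17, 21/17)
  u_3 = (0, 1, 1)

Orthogonality check:
  u_2 · u_1 = 0 (should be 0)
  u_3 · u_1 = 0 (should be 0)
  u_3 · u_2 = 0 (should be 0)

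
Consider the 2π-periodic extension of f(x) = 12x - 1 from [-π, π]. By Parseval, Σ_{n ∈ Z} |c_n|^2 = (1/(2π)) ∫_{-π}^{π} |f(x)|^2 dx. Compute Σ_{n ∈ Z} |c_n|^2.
Σ |c_n|^2 = 48π^2 + 1

Expand and integrate term by term over [-π, π]:
  ∫ (12x)^2 dx = 144·(2π^3/3); ∫ 2·12·(-1)·x dx = 0 (odd integrand); ∫ (-1)^2 dx = 1·2π.
So (1/(2π)) ∫_{-π}^{π} (12x - 1)^2 dx = 144π^2/3 + 1 = 48π^2 + 1.
Parseval ⇒ Σ |c_n|^2 = 48π^2 + 1.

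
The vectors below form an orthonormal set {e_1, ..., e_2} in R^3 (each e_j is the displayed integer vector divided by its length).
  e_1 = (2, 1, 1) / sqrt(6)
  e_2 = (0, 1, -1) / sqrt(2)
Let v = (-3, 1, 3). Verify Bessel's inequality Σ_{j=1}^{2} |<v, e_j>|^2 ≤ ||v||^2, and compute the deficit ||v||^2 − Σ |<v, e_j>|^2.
Σ |<v, e_j>|^2 = 8/3; ||v||^2 = 19; deficit = 49/3

Write each e_j = u_j / sqrt(<u_j, u_j>) where u_j is the displayed integer vector. Then <v, e_j> = <v, u_j> / sqrt(<u_j, u_j>), so |<v, e_j>|^2 = <v, u_j>^2 / <u_j, u_j>.
Coefficients: <v, e_1> = -2/sqrt(6), <v, e_2> = -2/sqrt(2).
Square and sum: Σ |<v, e_j>|^2 = 8/3.
Compute ||v||^2 = v·v = 19.
Deficit = 19 − 8/3 = 49/3 ≥ 0, confirming Bessel's inequality. (The deficit equals ||v − Σ <v,e_j> e_j||^2, the squared distance from v to span{e_j}.)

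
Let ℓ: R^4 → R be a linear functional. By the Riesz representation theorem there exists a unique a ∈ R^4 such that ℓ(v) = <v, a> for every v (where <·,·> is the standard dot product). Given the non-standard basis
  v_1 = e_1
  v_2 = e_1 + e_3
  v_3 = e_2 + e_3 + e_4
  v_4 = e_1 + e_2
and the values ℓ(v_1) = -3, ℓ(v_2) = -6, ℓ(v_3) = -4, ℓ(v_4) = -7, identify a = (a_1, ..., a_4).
a = (-3, -4, -3, 3)

Write a = (a_1, ..., a_4) in the standard basis. For each basis vector v_i, ℓ(v_i) = <v_i, a> is a linear equation in the a_j's. Collect the n equations into a matrix system V a = ℓ, where row i of V is v_i (expressed in the standard basis). Since V is invertible (lower-triangular with 1s on the diagonal, up to permutation), solve by back-substitution:
  V =
[[1, 0, 0, 0],
 [1, 0, 1, 0],
 [0, 1, 1, 1],
 [1, 1, 0, 0]]
  V a = (-3, -6, -4, -7)
Solving gives a = (-3, -4, -3, 3).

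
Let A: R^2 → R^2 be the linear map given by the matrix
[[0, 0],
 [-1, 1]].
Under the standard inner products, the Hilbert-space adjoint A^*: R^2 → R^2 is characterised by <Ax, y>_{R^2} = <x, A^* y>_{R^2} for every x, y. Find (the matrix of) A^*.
A^* = A^T =
[[0, -1],
 [0, 1]]

For real matrices with standard dot products, the defining identity <Ax, y> = <x, A^* y> gives (Ax)^T y = x^T (A^*) y, i.e. x^T A^T y = x^T (A^*) y. Since this holds for all x, y, we must have A^* = A^T. Therefore
A^* =
[[0, -1],
 [0, 1]].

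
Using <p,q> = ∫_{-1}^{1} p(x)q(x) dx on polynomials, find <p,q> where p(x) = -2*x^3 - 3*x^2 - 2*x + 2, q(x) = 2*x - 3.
<p,q> = -154/15

Expand the product: p(x)·q(x) = -4*x^4 + 5*x^2 + 10*x - 6.
∫_{-1}^{1} of each monomial x^k gives [2/(k+1) if k even, 0 if k odd]. Integrating term-by-term (or equivalently evaluating the antiderivative F(x) = -4*x^5/5 + 5*x^3/3 + 5*x^2 - 6*x at the endpoints):
  F(1) − F(−1) = -2/15 − (152/15) = -154/15.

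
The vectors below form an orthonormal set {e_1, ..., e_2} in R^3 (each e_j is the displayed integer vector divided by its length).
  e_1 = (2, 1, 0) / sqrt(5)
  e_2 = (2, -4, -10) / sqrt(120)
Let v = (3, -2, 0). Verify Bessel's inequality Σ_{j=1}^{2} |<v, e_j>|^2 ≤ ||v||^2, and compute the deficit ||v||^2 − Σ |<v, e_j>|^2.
Σ |<v, e_j>|^2 = 29/6; ||v||^2 = 13; deficit = 49/6

Write each e_j = u_j / sqrt(<u_j, u_j>) where u_j is the displayed integer vector. Then <v, e_j> = <v, u_j> / sqrt(<u_j, u_j>), so |<v, e_j>|^2 = <v, u_j>^2 / <u_j, u_j>.
Coefficients: <v, e_1> = 4/sqrt(5), <v, e_2> = 14/sqrt(120).
Square and sum: Σ |<v, e_j>|^2 = 29/6.
Compute ||v||^2 = v·v = 13.
Deficit = 13 − 29/6 = 49/6 ≥ 0, confirming Bessel's inequality. (The deficit equals ||v − Σ <v,e_j> e_j||^2, the squared distance from v to span{e_j}.)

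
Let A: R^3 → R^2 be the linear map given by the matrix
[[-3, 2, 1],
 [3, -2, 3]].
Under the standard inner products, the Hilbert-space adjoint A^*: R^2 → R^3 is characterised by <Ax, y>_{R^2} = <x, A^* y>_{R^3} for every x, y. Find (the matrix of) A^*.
A^* = A^T =
[[-3, 3],
 [2, -2],
 [1, 3]]

For real matrices with standard dot products, the defining identity <Ax, y> = <x, A^* y> gives (Ax)^T y = x^T (A^*) y, i.e. x^T A^T y = x^T (A^*) y. Since this holds for all x, y, we must have A^* = A^T. Therefore
A^* =
[[-3, 3],
 [2, -2],
 [1, 3]].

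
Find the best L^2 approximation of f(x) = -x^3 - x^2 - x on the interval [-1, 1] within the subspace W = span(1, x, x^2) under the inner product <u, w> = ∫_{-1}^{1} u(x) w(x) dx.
g(x) = -x^2 - 8*x/5

The best approximation g ∈ W is the orthogonal projection of f onto W. Writing g = a_0 + a_1 x + a_2 x^2, the coefficients solve the normal equations G · a = b where
  G_{ij} = <φ_i, φ_j> and b_i = <f, φ_i>, with φ_0 = 1, φ_1 = x, φ_2 = x^2.
G =
  [2, 0, 2/3]
  [0, 2/3, 0]
  [2/3, 0, 2/5],
b = (-2/3, -16/15, -2/5).
Solving gives a_0 = 0, a_1 = -8/5, a_2 = -1, so
  g(x) = -x^2 - 8*x/5.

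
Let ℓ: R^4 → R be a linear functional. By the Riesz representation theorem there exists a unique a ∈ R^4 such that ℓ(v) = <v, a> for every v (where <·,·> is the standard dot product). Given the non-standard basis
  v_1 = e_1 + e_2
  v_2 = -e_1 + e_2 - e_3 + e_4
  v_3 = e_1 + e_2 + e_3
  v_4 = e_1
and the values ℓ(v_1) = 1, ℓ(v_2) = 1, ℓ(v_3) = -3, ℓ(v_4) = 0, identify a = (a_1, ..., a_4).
a = (0, 1, -4, -4)

Write a = (a_1, ..., a_4) in the standard basis. For each basis vector v_i, ℓ(v_i) = <v_i, a> is a linear equation in the a_j's. Collect the n equations into a matrix system V a = ℓ, where row i of V is v_i (expressed in the standard basis). Since V is invertible (lower-triangular with 1s on the diagonal, up to permutation), solve by back-substitution:
  V =
[[1, 1, 0, 0],
 [-1, 1, -1, 1],
 [1, 1, 1, 0],
 [1, 0, 0, 0]]
  V a = (1, 1, -3, 0)
Solving gives a = (0, 1, -4, -4).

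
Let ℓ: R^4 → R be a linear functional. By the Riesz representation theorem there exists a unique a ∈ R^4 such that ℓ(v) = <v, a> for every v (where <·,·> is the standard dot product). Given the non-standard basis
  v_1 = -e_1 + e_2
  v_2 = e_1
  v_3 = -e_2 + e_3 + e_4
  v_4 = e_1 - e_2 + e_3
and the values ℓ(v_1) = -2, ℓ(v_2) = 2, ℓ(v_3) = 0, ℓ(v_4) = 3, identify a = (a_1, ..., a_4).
a = (2, 0, 1, -1)

Write a = (a_1, ..., a_4) in the standard basis. For each basis vector v_i, ℓ(v_i) = <v_i, a> is a linear equation in the a_j's. Collect the n equations into a matrix system V a = ℓ, where row i of V is v_i (expressed in the standard basis). Since V is invertible (lower-triangular with 1s on the diagonal, up to permutation), solve by back-substitution:
  V =
[[-1, 1, 0, 0],
 [1, 0, 0, 0],
 [0, -1, 1, 1],
 [1, -1, 1, 0]]
  V a = (-2, 2, 0, 3)
Solving gives a = (2, 0, 1, -1).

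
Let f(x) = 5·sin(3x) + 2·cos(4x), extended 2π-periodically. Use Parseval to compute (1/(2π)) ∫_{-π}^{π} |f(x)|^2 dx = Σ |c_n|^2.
Σ |c_n|^2 = 29/2

Expand |f|^2 and use orthogonality of {sin(nx), cos(mx)} on [-π, π]:
  ∫_{-π}^{π} sin(nx)^2 dx = π, ∫ cos(mx)^2 dx = π, and cross terms integrate to 0.
So ∫_{-π}^{π} f(x)^2 dx = 5^2 · π + 2^2 · π = (25 + 4)π.
Divide by 2π: (25 + 4)/2 = 29/2.
By Parseval, this equals Σ |c_n|^2.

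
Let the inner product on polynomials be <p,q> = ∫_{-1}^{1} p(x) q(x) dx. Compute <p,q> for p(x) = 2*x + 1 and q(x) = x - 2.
<p,q> = -8/3

Expand the product: p(x)·q(x) = 2*x^2 - 3*x - 2.
∫_{-1}^{1} of each monomial x^k gives [2/(k+1) if k even, 0 if k odd]. Integrating term-by-term (or equivalently evaluating the antiderivative F(x) = 2*x^3/3 - 3*x^2/2 - 2*x at the endpoints):
  F(1) − F(−1) = -17/6 − (-1/6) = -8/3.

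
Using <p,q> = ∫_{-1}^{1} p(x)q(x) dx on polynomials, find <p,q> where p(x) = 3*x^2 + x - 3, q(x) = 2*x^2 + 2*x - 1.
<p,q> = 56/15

Expand the product: p(x)·q(x) = 6*x^4 + 8*x^3 - 7*x^2 - 7*x + 3.
∫_{-1}^{1} of each monomial x^k gives [2/(k+1) if k even, 0 if k odd]. Integrating term-by-term (or equivalently evaluating the antiderivative F(x) = 6*x^5/5 + 2*x^4 - 7*x^3/3 - 7*x^2/2 + 3*x at the endpoints):
  F(1) − F(−1) = 11/30 − (-101/30) = 56/15.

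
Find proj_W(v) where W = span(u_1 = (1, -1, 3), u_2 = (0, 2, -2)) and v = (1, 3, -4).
proj_W(v) = (0, 7/2, -7/2)

Set up U = [u_1 | ... | u_2] ∈ R^(3×2). The projector onto W = col(U) is P = U (U^T U)^(-1) U^T.
Compute U^T U =
  [11, -8]
  [-8, 8],
and U^T v = (-14, 14).
Solve U^T U · c = U^T v for the coefficients: c = (0, 7/4). The projection is proj_W(v) = U c.
Check: (v - proj_W(v)) · u_1 = 0  (should be 0).
Check: (v - proj_W(v)) · u_2 = 0  (should be 0).
Result: proj_W(v) = (0, 7/2, -7/2).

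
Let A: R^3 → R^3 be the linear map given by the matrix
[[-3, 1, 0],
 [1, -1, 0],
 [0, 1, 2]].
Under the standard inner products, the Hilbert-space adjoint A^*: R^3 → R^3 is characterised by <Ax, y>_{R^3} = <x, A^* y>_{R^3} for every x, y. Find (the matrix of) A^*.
A^* = A^T =
[[-3, 1, 0],
 [1, -1, 1],
 [0, 0, 2]]

For real matrices with standard dot products, the defining identity <Ax, y> = <x, A^* y> gives (Ax)^T y = x^T (A^*) y, i.e. x^T A^T y = x^T (A^*) y. Since this holds for all x, y, we must have A^* = A^T. Therefore
A^* =
[[-3, 1, 0],
 [1, -1, 1],
 [0, 0, 2]].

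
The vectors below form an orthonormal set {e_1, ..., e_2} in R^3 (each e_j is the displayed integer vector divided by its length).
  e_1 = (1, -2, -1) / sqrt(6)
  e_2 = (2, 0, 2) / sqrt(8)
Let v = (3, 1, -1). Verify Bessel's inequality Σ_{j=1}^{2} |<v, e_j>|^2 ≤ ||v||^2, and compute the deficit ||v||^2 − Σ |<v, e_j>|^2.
Σ |<v, e_j>|^2 = 8/3; ||v||^2 = 11; deficit = 25/3

Write each e_j = u_j / sqrt(<u_j, u_j>) where u_j is the displayed integer vector. Then <v, e_j> = <v, u_j> / sqrt(<u_j, u_j>), so |<v, e_j>|^2 = <v, u_j>^2 / <u_j, u_j>.
Coefficients: <v, e_1> = 2/sqrt(6), <v, e_2> = 4/sqrt(8).
Square and sum: Σ |<v, e_j>|^2 = 8/3.
Compute ||v||^2 = v·v = 11.
Deficit = 11 − 8/3 = 25/3 ≥ 0, confirming Bessel's inequality. (The deficit equals ||v − Σ <v,e_j> e_j||^2, the squared distance from v to span{e_j}.)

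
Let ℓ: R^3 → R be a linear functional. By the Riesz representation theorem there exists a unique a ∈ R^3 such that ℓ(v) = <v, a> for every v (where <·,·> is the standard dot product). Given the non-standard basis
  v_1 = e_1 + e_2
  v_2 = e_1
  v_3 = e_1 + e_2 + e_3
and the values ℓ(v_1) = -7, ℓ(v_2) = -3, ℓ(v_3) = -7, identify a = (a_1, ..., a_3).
a = (-3, -4, 0)

Write a = (a_1, ..., a_3) in the standard basis. For each basis vector v_i, ℓ(v_i) = <v_i, a> is a linear equation in the a_j's. Collect the n equations into a matrix system V a = ℓ, where row i of V is v_i (expressed in the standard basis). Since V is invertible (lower-triangular with 1s on the diagonal, up to permutation), solve by back-substitution:
  V =
[[1, 1, 0],
 [1, 0, 0],
 [1, 1, 1]]
  V a = (-7, -3, -7)
Solving gives a = (-3, -4, 0).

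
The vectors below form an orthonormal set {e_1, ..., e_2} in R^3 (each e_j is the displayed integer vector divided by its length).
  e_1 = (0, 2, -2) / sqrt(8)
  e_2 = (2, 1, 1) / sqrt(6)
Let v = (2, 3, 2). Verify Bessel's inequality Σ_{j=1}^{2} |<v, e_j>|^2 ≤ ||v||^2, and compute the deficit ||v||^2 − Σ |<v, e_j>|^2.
Σ |<v, e_j>|^2 = 14; ||v||^2 = 17; deficit = 3

Write each e_j = u_j / sqrt(<u_j, u_j>) where u_j is the displayed integer vector. Then <v, e_j> = <v, u_j> / sqrt(<u_j, u_j>), so |<v, e_j>|^2 = <v, u_j>^2 / <u_j, u_j>.
Coefficients: <v, e_1> = 2/sqrt(8), <v, e_2> = 9/sqrt(6).
Square and sum: Σ |<v, e_j>|^2 = 14.
Compute ||v||^2 = v·v = 17.
Deficit = 17 − 14 = 3 ≥ 0, confirming Bessel's inequality. (The deficit equals ||v − Σ <v,e_j> e_j||^2, the squared distance from v to span{e_j}.)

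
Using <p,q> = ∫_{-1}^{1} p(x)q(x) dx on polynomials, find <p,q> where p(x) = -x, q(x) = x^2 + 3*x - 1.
<p,q> = -2

Expand the product: p(x)·q(x) = -x^3 - 3*x^2 + x.
∫_{-1}^{1} of each monomial x^k gives [2/(k+1) if k even, 0 if k odd]. Integrating term-by-term (or equivalently evaluating the antiderivative F(x) = -x^4/4 - x^3 + x^2/2 at the endpoints):
  F(1) − F(−1) = -3/4 − (5/4) = -2.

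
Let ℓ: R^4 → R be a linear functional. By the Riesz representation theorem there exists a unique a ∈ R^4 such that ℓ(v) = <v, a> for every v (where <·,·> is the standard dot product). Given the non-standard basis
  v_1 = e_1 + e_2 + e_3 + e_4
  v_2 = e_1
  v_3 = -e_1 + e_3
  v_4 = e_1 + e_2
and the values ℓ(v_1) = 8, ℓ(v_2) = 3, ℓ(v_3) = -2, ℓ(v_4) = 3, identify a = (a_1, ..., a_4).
a = (3, 0, 1, 4)

Write a = (a_1, ..., a_4) in the standard basis. For each basis vector v_i, ℓ(v_i) = <v_i, a> is a linear equation in the a_j's. Collect the n equations into a matrix system V a = ℓ, where row i of V is v_i (expressed in the standard basis). Since V is invertible (lower-triangular with 1s on the diagonal, up to permutation), solve by back-substitution:
  V =
[[1, 1, 1, 1],
 [1, 0, 0, 0],
 [-1, 0, 1, 0],
 [1, 1, 0, 0]]
  V a = (8, 3, -2, 3)
Solving gives a = (3, 0, 1, 4).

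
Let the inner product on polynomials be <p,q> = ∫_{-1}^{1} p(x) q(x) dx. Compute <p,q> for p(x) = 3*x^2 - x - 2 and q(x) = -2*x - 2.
<p,q> = 16/3

Expand the product: p(x)·q(x) = -6*x^3 - 4*x^2 + 6*x + 4.
∫_{-1}^{1} of each monomial x^k gives [2/(k+1) if k even, 0 if k odd]. Integrating term-by-term (or equivalently evaluating the antiderivative F(x) = -3*x^4/2 - 4*x^3/3 + 3*x^2 + 4*x at the endpoints):
  F(1) − F(−1) = 25/6 − (-7/6) = 16/3.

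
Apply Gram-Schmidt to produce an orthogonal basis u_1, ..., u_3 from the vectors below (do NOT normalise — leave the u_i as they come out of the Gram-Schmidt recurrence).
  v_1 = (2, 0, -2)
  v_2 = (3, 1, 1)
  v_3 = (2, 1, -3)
Orthogonal basis:
  u_1 = (2, 0, -2)
  u_2 = (2, 1, 2)
  u_3 = (-5/18, 10/9, -5/18)

Apply the Gram-Schmidt recurrence
  u_1 = v_1
  u_i = v_i − Σ_{j<i} ((v_i · u_j) / (u_j · u_j)) · u_j.

Step by step this gives:
  u_1 = (2, 0, -2)
  u_2 = (2, 1, 2)
  u_3 = (-5/18, 10/9, -5/18)

Orthogonality check:
  u_2 · u_1 = 0 (should be 0)
  u_3 · u_1 = 0 (should be 0)
  u_3 · u_2 = 0 (should be 0)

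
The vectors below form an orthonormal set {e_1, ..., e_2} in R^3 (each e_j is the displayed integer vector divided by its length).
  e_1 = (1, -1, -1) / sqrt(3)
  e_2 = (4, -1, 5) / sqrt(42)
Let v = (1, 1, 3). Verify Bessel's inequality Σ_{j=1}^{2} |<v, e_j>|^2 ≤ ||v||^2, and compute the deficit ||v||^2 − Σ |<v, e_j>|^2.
Σ |<v, e_j>|^2 = 75/7; ||v||^2 = 11; deficit = 2/7

Write each e_j = u_j / sqrt(<u_j, u_j>) where u_j is the displayed integer vector. Then <v, e_j> = <v, u_j> / sqrt(<u_j, u_j>), so |<v, e_j>|^2 = <v, u_j>^2 / <u_j, u_j>.
Coefficients: <v, e_1> = -3/sqrt(3), <v, e_2> = 18/sqrt(42).
Square and sum: Σ |<v, e_j>|^2 = 75/7.
Compute ||v||^2 = v·v = 11.
Deficit = 11 − 75/7 = 2/7 ≥ 0, confirming Bessel's inequality. (The deficit equals ||v − Σ <v,e_j> e_j||^2, the squared distance from v to span{e_j}.)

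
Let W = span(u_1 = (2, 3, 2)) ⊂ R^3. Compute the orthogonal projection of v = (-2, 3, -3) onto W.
proj_W(v) = (-2/17, -3/17, -2/17)

Set up U = [u_1 | ... | u_1] ∈ R^(3×1). The projector onto W = col(U) is P = U (U^T U)^(-1) U^T.
Compute U^T U =
  [17],
and U^T v = (-1).
Solve U^T U · c = U^T v for the coefficients: c = (-1/17). The projection is proj_W(v) = U c.
Check: (v - proj_W(v)) · u_1 = 0  (should be 0).
Result: proj_W(v) = (-2/17, -3/17, -2/17).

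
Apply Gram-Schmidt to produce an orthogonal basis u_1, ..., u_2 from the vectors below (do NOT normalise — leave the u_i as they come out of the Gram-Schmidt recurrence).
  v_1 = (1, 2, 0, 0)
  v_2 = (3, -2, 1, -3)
Orthogonal basis:
  u_1 = (1, 2, 0, 0)
  u_2 = (16/5, -8/5, 1, -3)

Apply the Gram-Schmidt recurrence
  u_1 = v_1
  u_i = v_i − Σ_{j<i} ((v_i · u_j) / (u_j · u_j)) · u_j.

Step by step this gives:
  u_1 = (1, 2, 0, 0)
  u_2 = (16/5, -8/5, 1, -3)

Orthogonality check:
  u_2 · u_1 = 0 (should be 0)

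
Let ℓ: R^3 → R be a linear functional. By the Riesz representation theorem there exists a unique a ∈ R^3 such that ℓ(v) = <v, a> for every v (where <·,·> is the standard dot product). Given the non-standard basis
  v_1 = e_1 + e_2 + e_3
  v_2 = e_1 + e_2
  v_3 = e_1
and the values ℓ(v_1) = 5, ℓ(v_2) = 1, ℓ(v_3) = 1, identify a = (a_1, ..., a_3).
a = (1, 0, 4)

Write a = (a_1, ..., a_3) in the standard basis. For each basis vector v_i, ℓ(v_i) = <v_i, a> is a linear equation in the a_j's. Collect the n equations into a matrix system V a = ℓ, where row i of V is v_i (expressed in the standard basis). Since V is invertible (lower-triangular with 1s on the diagonal, up to permutation), solve by back-substitution:
  V =
[[1, 1, 1],
 [1, 1, 0],
 [1, 0, 0]]
  V a = (5, 1, 1)
Solving gives a = (1, 0, 4).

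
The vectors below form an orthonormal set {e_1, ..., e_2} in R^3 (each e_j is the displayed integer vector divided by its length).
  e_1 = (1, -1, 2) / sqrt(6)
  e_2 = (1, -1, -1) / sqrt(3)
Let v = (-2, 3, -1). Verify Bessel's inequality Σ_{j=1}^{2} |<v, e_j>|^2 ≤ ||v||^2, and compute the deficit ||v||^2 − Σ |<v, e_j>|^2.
Σ |<v, e_j>|^2 = 27/2; ||v||^2 = 14; deficit = 1/2

Write each e_j = u_j / sqrt(<u_j, u_j>) where u_j is the displayed integer vector. Then <v, e_j> = <v, u_j> / sqrt(<u_j, u_j>), so |<v, e_j>|^2 = <v, u_j>^2 / <u_j, u_j>.
Coefficients: <v, e_1> = -7/sqrt(6), <v, e_2> = -4/sqrt(3).
Square and sum: Σ |<v, e_j>|^2 = 27/2.
Compute ||v||^2 = v·v = 14.
Deficit = 14 − 27/2 = 1/2 ≥ 0, confirming Bessel's inequality. (The deficit equals ||v − Σ <v,e_j> e_j||^2, the squared distance from v to span{e_j}.)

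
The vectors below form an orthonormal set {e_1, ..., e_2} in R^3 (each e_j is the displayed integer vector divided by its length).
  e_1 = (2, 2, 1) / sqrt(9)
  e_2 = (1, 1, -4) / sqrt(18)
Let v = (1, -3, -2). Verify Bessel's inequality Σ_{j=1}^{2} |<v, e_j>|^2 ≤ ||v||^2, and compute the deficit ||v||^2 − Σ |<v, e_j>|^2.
Σ |<v, e_j>|^2 = 6; ||v||^2 = 14; deficit = 8

Write each e_j = u_j / sqrt(<u_j, u_j>) where u_j is the displayed integer vector. Then <v, e_j> = <v, u_j> / sqrt(<u_j, u_j>), so |<v, e_j>|^2 = <v, u_j>^2 / <u_j, u_j>.
Coefficients: <v, e_1> = -6/sqrt(9), <v, e_2> = 6/sqrt(18).
Square and sum: Σ |<v, e_j>|^2 = 6.
Compute ||v||^2 = v·v = 14.
Deficit = 14 − 6 = 8 ≥ 0, confirming Bessel's inequality. (The deficit equals ||v − Σ <v,e_j> e_j||^2, the squared distance from v to span{e_j}.)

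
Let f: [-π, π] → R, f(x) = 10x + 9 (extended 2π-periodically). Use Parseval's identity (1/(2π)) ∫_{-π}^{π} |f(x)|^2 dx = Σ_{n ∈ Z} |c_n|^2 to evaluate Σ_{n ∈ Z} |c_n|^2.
Σ |c_n|^2 = 100π^2/3 + 81

Expand and integrate term by term over [-π, π]:
  ∫ (10x)^2 dx = 100·(2π^3/3); ∫ 2·10·(9)·x dx = 0 (odd integrand); ∫ 9^2 dx = 81·2π.
So (1/(2π)) ∫_{-π}^{π} (10x + 9)^2 dx = 100π^2/3 + 81 = 100π^2/3 + 81.
Parseval ⇒ Σ |c_n|^2 = 100π^2/3 + 81.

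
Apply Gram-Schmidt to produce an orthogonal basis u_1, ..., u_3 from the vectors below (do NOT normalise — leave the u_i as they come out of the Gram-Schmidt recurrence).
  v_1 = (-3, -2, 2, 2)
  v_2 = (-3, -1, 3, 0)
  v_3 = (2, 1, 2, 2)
Orthogonal basis:
  u_1 = (-3, -2, 2, 2)
  u_2 = (-4/7, 13/21, 29/21, -34/21)
  u_3 = (104/55, 123/110, 249/110, 93/55)

Apply the Gram-Schmidt recurrence
  u_1 = v_1
  u_i = v_i − Σ_{j<i} ((v_i · u_j) / (u_j · u_j)) · u_j.

Step by step this gives:
  u_1 = (-3, -2, 2, 2)
  u_2 = (-4/7, 13/21, 29/21, -34/21)
  u_3 = (104/55, 123/110, 249/110, 93/55)

Orthogonality check:
  u_2 · u_1 = 0 (should be 0)
  u_3 · u_1 = 0 (should be 0)
  u_3 · u_2 = 0 (should be 0)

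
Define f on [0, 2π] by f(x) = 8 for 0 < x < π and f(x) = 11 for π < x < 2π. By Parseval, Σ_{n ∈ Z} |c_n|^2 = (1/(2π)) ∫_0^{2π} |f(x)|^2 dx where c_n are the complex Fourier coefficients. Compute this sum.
Σ |c_n|^2 = 185/2

Parseval equates the L^2 energy of f (normalised by 1/(2π)) with the ℓ^2 sum of its Fourier coefficients: (1/(2π)) ∫_0^{2π} |f|^2 = Σ |c_n|^2.
Compute the left side: (1/(2π)) [∫_0^π 8^2 dx + ∫_π^{2π} 11^2 dx] = (1/(2π)) · (64π + 121π) = (64 + 121)/2 = 185/2.
So Σ_{n ∈ Z} |c_n|^2 = 185/2.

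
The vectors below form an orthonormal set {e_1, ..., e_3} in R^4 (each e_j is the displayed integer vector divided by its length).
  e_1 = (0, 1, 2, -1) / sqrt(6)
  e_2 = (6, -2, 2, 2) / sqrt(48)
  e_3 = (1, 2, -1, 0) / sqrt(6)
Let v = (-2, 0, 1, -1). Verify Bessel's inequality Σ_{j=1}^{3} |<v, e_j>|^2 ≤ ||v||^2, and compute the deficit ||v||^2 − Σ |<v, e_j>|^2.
Σ |<v, e_j>|^2 = 6; ||v||^2 = 6; deficit = 0

Write each e_j = u_j / sqrt(<u_j, u_j>) where u_j is the displayed integer vector. Then <v, e_j> = <v, u_j> / sqrt(<u_j, u_j>), so |<v, e_j>|^2 = <v, u_j>^2 / <u_j, u_j>.
Coefficients: <v, e_1> = 3/sqrt(6), <v, e_2> = -12/sqrt(48), <v, e_3> = -3/sqrt(6).
Square and sum: Σ |<v, e_j>|^2 = 6.
Compute ||v||^2 = v·v = 6.
Deficit = 6 − 6 = 0 ≥ 0, confirming Bessel's inequality. (The deficit equals ||v − Σ <v,e_j> e_j||^2, the squared distance from v to span{e_j}.)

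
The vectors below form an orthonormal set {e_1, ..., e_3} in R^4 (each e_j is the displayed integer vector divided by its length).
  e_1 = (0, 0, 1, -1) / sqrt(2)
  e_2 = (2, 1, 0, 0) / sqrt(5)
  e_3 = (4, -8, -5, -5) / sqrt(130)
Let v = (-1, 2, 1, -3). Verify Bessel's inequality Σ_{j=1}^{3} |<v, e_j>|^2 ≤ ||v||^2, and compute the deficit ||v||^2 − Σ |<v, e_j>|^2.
Σ |<v, e_j>|^2 = 114/13; ||v||^2 = 15; deficit = 81/13

Write each e_j = u_j / sqrt(<u_j, u_j>) where u_j is the displayed integer vector. Then <v, e_j> = <v, u_j> / sqrt(<u_j, u_j>), so |<v, e_j>|^2 = <v, u_j>^2 / <u_j, u_j>.
Coefficients: <v, e_1> = 4/sqrt(2), <v, e_2> = 0/sqrt(5), <v, e_3> = -10/sqrt(130).
Square and sum: Σ |<v, e_j>|^2 = 114/13.
Compute ||v||^2 = v·v = 15.
Deficit = 15 − 114/13 = 81/13 ≥ 0, confirming Bessel's inequality. (The deficit equals ||v − Σ <v,e_j> e_j||^2, the squared distance from v to span{e_j}.)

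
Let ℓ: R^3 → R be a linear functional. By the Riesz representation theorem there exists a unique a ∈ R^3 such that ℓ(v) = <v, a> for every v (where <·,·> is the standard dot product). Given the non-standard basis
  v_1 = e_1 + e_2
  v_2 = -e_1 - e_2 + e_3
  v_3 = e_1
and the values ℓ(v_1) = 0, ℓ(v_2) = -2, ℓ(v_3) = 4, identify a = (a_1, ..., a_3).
a = (4, -4, -2)

Write a = (a_1, ..., a_3) in the standard basis. For each basis vector v_i, ℓ(v_i) = <v_i, a> is a linear equation in the a_j's. Collect the n equations into a matrix system V a = ℓ, where row i of V is v_i (expressed in the standard basis). Since V is invertible (lower-triangular with 1s on the diagonal, up to permutation), solve by back-substitution:
  V =
[[1, 1, 0],
 [-1, -1, 1],
 [1, 0, 0]]
  V a = (0, -2, 4)
Solving gives a = (4, -4, -2).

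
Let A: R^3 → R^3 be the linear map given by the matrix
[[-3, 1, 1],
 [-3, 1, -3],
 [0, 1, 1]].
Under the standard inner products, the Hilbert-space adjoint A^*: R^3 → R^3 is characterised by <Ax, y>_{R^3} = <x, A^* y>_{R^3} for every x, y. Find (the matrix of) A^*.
A^* = A^T =
[[-3, -3, 0],
 [1, 1, 1],
 [1, -3, 1]]

For real matrices with standard dot products, the defining identity <Ax, y> = <x, A^* y> gives (Ax)^T y = x^T (A^*) y, i.e. x^T A^T y = x^T (A^*) y. Since this holds for all x, y, we must have A^* = A^T. Therefore
A^* =
[[-3, -3, 0],
 [1, 1, 1],
 [1, -3, 1]].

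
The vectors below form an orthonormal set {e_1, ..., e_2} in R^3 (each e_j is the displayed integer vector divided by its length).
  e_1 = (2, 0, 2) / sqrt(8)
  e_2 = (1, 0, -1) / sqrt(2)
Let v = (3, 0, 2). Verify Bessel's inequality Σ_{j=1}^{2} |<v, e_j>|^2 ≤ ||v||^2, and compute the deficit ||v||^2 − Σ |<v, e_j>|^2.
Σ |<v, e_j>|^2 = 13; ||v||^2 = 13; deficit = 0

Write each e_j = u_j / sqrt(<u_j, u_j>) where u_j is the displayed integer vector. Then <v, e_j> = <v, u_j> / sqrt(<u_j, u_j>), so |<v, e_j>|^2 = <v, u_j>^2 / <u_j, u_j>.
Coefficients: <v, e_1> = 10/sqrt(8), <v, e_2> = 1/sqrt(2).
Square and sum: Σ |<v, e_j>|^2 = 13.
Compute ||v||^2 = v·v = 13.
Deficit = 13 − 13 = 0 ≥ 0, confirming Bessel's inequality. (The deficit equals ||v − Σ <v,e_j> e_j||^2, the squared distance from v to span{e_j}.)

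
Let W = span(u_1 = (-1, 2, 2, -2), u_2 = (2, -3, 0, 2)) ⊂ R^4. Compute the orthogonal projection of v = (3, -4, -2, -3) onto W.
proj_W(v) = (15/11, -162/77, -18/77, 114/77)

Set up U = [u_1 | ... | u_2] ∈ R^(4×2). The projector onto W = col(U) is P = U (U^T U)^(-1) U^T.
Compute U^T U =
  [13, -12]
  [-12, 17],
and U^T v = (-9, 12).
Solve U^T U · c = U^T v for the coefficients: c = (-9/77, 48/77). The projection is proj_W(v) = U c.
Check: (v - proj_W(v)) · u_1 = 0  (should be 0).
Check: (v - proj_W(v)) · u_2 = 0  (should be 0).
Result: proj_W(v) = (15/11, -162/77, -18/77, 114/77).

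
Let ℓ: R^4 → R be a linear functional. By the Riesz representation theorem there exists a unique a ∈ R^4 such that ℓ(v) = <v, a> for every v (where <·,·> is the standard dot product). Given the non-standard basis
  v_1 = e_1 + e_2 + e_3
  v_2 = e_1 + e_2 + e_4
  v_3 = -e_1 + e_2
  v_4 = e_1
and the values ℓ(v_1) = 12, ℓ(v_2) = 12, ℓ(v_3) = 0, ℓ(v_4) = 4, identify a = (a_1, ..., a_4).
a = (4, 4, 4, 4)

Write a = (a_1, ..., a_4) in the standard basis. For each basis vector v_i, ℓ(v_i) = <v_i, a> is a linear equation in the a_j's. Collect the n equations into a matrix system V a = ℓ, where row i of V is v_i (expressed in the standard basis). Since V is invertible (lower-triangular with 1s on the diagonal, up to permutation), solve by back-substitution:
  V =
[[1, 1, 1, 0],
 [1, 1, 0, 1],
 [-1, 1, 0, 0],
 [1, 0, 0, 0]]
  V a = (12, 12, 0, 4)
Solving gives a = (4, 4, 4, 4).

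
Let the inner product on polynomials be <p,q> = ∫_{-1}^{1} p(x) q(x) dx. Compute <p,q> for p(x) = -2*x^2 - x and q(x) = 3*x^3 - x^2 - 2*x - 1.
<p,q> = 34/15

Expand the product: p(x)·q(x) = -6*x^5 - x^4 + 5*x^3 + 4*x^2 + x.
∫_{-1}^{1} of each monomial x^k gives [2/(k+1) if k even, 0 if k odd]. Integrating term-by-term (or equivalently evaluating the antiderivative F(x) = -x^6 - x^5/5 + 5*x^4/4 + 4*x^3/3 + x^2/2 at the endpoints):
  F(1) − F(−1) = 113/60 − (-23/60) = 34/15.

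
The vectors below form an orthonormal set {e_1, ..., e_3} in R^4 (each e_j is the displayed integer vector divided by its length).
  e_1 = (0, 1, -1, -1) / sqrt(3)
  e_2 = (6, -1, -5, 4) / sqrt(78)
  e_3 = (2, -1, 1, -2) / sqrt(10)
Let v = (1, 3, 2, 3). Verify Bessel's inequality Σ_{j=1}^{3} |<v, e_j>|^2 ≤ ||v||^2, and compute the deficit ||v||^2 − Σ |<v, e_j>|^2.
Σ |<v, e_j>|^2 = 54/13; ||v||^2 = 23; deficit = 245/13

Write each e_j = u_j / sqrt(<u_j, u_j>) where u_j is the displayed integer vector. Then <v, e_j> = <v, u_j> / sqrt(<u_j, u_j>), so |<v, e_j>|^2 = <v, u_j>^2 / <u_j, u_j>.
Coefficients: <v, e_1> = -2/sqrt(3), <v, e_2> = 5/sqrt(78), <v, e_3> = -5/sqrt(10).
Square and sum: Σ |<v, e_j>|^2 = 54/13.
Compute ||v||^2 = v·v = 23.
Deficit = 23 − 54/13 = 245/13 ≥ 0, confirming Bessel's inequality. (The deficit equals ||v − Σ <v,e_j> e_j||^2, the squared distance from v to span{e_j}.)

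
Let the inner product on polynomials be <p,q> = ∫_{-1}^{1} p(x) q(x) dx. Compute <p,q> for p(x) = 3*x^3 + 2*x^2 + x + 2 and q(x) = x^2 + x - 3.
<p,q> = -12

Expand the product: p(x)·q(x) = 3*x^5 + 5*x^4 - 6*x^3 - 3*x^2 - x - 6.
∫_{-1}^{1} of each monomial x^k gives [2/(k+1) if k even, 0 if k odd]. Integrating term-by-term (or equivalently evaluating the antiderivative F(x) = x^6/2 + x^5 - 3*x^4/2 - x^3 - x^2/2 - 6*x at the endpoints):
  F(1) − F(−1) = -15/2 − (9/2) = -12.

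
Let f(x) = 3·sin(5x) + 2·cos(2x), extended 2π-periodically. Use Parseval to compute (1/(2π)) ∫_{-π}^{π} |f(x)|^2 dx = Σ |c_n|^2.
Σ |c_n|^2 = 13/2

Expand |f|^2 and use orthogonality of {sin(nx), cos(mx)} on [-π, π]:
  ∫_{-π}^{π} sin(nx)^2 dx = π, ∫ cos(mx)^2 dx = π, and cross terms integrate to 0.
So ∫_{-π}^{π} f(x)^2 dx = 3^2 · π + 2^2 · π = (9 + 4)π.
Divide by 2π: (9 + 4)/2 = 13/2.
By Parseval, this equals Σ |c_n|^2.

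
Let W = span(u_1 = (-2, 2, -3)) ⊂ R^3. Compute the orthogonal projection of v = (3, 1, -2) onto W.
proj_W(v) = (-4/17, 4/17, -6/17)

Set up U = [u_1 | ... | u_1] ∈ R^(3×1). The projector onto W = col(U) is P = U (U^T U)^(-1) U^T.
Compute U^T U =
  [17],
and U^T v = (2).
Solve U^T U · c = U^T v for the coefficients: c = (2/17). The projection is proj_W(v) = U c.
Check: (v - proj_W(v)) · u_1 = 0  (should be 0).
Result: proj_W(v) = (-4/17, 4/17, -6/17).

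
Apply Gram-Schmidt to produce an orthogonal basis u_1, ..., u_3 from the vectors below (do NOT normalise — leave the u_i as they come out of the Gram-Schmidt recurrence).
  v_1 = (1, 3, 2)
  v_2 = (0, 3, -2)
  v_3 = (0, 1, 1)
Orthogonal basis:
  u_1 = (1, 3, 2)
  u_2 = (-5/14, 27/14, -19/7)
  u_3 = (-60/157, 10/157, 15/157)

Apply the Gram-Schmidt recurrence
  u_1 = v_1
  u_i = v_i − Σ_{j<i} ((v_i · u_j) / (u_j · u_j)) · u_j.

Step by step this gives:
  u_1 = (1, 3, 2)
  u_2 = (-5/14, 27/14, -19/7)
  u_3 = (-60/157, 10/157, 15/157)

Orthogonality check:
  u_2 · u_1 = 0 (should be 0)
  u_3 · u_1 = 0 (should be 0)
  u_3 · u_2 = 0 (should be 0)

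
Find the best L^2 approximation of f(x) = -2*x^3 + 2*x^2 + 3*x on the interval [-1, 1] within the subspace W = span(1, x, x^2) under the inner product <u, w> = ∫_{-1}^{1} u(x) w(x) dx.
g(x) = 2*x^2 + 9*x/5

The best approximation g ∈ W is the orthogonal projection of f onto W. Writing g = a_0 + a_1 x + a_2 x^2, the coefficients solve the normal equations G · a = b where
  G_{ij} = <φ_i, φ_j> and b_i = <f, φ_i>, with φ_0 = 1, φ_1 = x, φ_2 = x^2.
G =
  [2, 0, 2/3]
  [0, 2/3, 0]
  [2/3, 0, 2/5],
b = (4/3, 6/5, 4/5).
Solving gives a_0 = 0, a_1 = 9/5, a_2 = 2, so
  g(x) = 2*x^2 + 9*x/5.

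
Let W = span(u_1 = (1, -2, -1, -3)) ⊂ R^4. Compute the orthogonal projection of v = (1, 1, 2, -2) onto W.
proj_W(v) = (1/5, -2/5, -1/5, -3/5)

Set up U = [u_1 | ... | u_1] ∈ R^(4×1). The projector onto W = col(U) is P = U (U^T U)^(-1) U^T.
Compute U^T U =
  [15],
and U^T v = (3).
Solve U^T U · c = U^T v for the coefficients: c = (1/5). The projection is proj_W(v) = U c.
Check: (v - proj_W(v)) · u_1 = 0  (should be 0).
Result: proj_W(v) = (1/5, -2/5, -1/5, -3/5).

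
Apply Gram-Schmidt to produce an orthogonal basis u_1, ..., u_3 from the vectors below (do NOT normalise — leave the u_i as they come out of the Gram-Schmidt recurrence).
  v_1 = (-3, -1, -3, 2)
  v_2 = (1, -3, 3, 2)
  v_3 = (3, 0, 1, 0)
Orthogonal basis:
  u_1 = (-3, -1, -3, 2)
  u_2 = (8/23, -74/23, 54/23, 56/23)
  u_3 = (29/21, -1/42, -13/14, 2/3)

Apply the Gram-Schmidt recurrence
  u_1 = v_1
  u_i = v_i − Σ_{j<i} ((v_i · u_j) / (u_j · u_j)) · u_j.

Step by step this gives:
  u_1 = (-3, -1, -3, 2)
  u_2 = (8/23, -74/23, 54/23, 56/23)
  u_3 = (29/21, -1/42, -13/14, 2/3)

Orthogonality check:
  u_2 · u_1 = 0 (should be 0)
  u_3 · u_1 = 0 (should be 0)
  u_3 · u_2 = 0 (should be 0)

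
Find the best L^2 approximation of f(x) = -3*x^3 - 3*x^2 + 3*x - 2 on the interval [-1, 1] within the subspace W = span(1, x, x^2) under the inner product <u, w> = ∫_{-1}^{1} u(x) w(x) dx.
g(x) = -3*x^2 + 6*x/5 - 2

The best approximation g ∈ W is the orthogonal projection of f onto W. Writing g = a_0 + a_1 x + a_2 x^2, the coefficients solve the normal equations G · a = b where
  G_{ij} = <φ_i, φ_j> and b_i = <f, φ_i>, with φ_0 = 1, φ_1 = x, φ_2 = x^2.
G =
  [2, 0, 2/3]
  [0, 2/3, 0]
  [2/3, 0, 2/5],
b = (-6, 4/5, -38/15).
Solving gives a_0 = -2, a_1 = 6/5, a_2 = -3, so
  g(x) = -3*x^2 + 6*x/5 - 2.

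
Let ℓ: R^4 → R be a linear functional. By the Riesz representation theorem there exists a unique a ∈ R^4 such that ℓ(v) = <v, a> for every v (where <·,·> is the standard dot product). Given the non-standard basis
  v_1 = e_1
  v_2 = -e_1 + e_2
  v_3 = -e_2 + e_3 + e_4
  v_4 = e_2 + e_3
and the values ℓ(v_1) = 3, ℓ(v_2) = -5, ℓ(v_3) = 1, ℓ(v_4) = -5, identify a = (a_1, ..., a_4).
a = (3, -2, -3, 2)

Write a = (a_1, ..., a_4) in the standard basis. For each basis vector v_i, ℓ(v_i) = <v_i, a> is a linear equation in the a_j's. Collect the n equations into a matrix system V a = ℓ, where row i of V is v_i (expressed in the standard basis). Since V is invertible (lower-triangular with 1s on the diagonal, up to permutation), solve by back-substitution:
  V =
[[1, 0, 0, 0],
 [-1, 1, 0, 0],
 [0, -1, 1, 1],
 [0, 1, 1, 0]]
  V a = (3, -5, 1, -5)
Solving gives a = (3, -2, -3, 2).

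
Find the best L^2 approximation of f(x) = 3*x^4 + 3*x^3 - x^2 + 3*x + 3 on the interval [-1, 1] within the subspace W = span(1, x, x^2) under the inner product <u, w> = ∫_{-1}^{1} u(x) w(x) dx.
g(x) = 11*x^2/7 + 24*x/5 + 96/35

The best approximation g ∈ W is the orthogonal projection of f onto W. Writing g = a_0 + a_1 x + a_2 x^2, the coefficients solve the normal equations G · a = b where
  G_{ij} = <φ_i, φ_j> and b_i = <f, φ_i>, with φ_0 = 1, φ_1 = x, φ_2 = x^2.
G =
  [2, 0, 2/3]
  [0, 2/3, 0]
  [2/3, 0, 2/5],
b = (98/15, 16/5, 86/35).
Solving gives a_0 = 96/35, a_1 = 24/5, a_2 = 11/7, so
  g(x) = 11*x^2/7 + 24*x/5 + 96/35.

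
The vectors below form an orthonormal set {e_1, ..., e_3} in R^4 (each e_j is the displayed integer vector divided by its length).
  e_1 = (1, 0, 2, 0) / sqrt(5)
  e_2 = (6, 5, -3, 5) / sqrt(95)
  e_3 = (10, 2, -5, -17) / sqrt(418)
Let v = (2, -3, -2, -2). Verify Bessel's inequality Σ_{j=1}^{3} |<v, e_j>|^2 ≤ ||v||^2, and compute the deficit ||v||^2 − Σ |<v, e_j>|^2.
Σ |<v, e_j>|^2 = 103/11; ||v||^2 = 21; deficit = 128/11

Write each e_j = u_j / sqrt(<u_j, u_j>) where u_j is the displayed integer vector. Then <v, e_j> = <v, u_j> / sqrt(<u_j, u_j>), so |<v, e_j>|^2 = <v, u_j>^2 / <u_j, u_j>.
Coefficients: <v, e_1> = -2/sqrt(5), <v, e_2> = -7/sqrt(95), <v, e_3> = 58/sqrt(418).
Square and sum: Σ |<v, e_j>|^2 = 103/11.
Compute ||v||^2 = v·v = 21.
Deficit = 21 − 103/11 = 128/11 ≥ 0, confirming Bessel's inequality. (The deficit equals ||v − Σ <v,e_j> e_j||^2, the squared distance from v to span{e_j}.)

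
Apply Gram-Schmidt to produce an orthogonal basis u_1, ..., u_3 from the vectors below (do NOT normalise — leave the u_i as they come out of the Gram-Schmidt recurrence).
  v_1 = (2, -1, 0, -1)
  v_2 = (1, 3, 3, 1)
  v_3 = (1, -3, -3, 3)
Orthogonal basis:
  u_1 = (2, -1, 0, -1)
  u_2 = (5/3, 8/3, 3, 2/3)
  u_3 = (43/29, -24/29, -27/29, 110/29)

Apply the Gram-Schmidt recurrence
  u_1 = v_1
  u_i = v_i − Σ_{j<i} ((v_i · u_j) / (u_j · u_j)) · u_j.

Step by step this gives:
  u_1 = (2, -1, 0, -1)
  u_2 = (5/3, 8/3, 3, 2/3)
  u_3 = (43/29, -24/29, -27/29, 110/29)

Orthogonality check:
  u_2 · u_1 = 0 (should be 0)
  u_3 · u_1 = 0 (should be 0)
  u_3 · u_2 = 0 (should be 0)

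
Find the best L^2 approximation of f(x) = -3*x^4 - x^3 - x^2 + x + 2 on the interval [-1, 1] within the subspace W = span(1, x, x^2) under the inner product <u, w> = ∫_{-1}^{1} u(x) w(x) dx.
g(x) = -25*x^2/7 + 2*x/5 + 79/35

The best approximation g ∈ W is the orthogonal projection of f onto W. Writing g = a_0 + a_1 x + a_2 x^2, the coefficients solve the normal equations G · a = b where
  G_{ij} = <φ_i, φ_j> and b_i = <f, φ_i>, with φ_0 = 1, φ_1 = x, φ_2 = x^2.
G =
  [2, 0, 2/3]
  [0, 2/3, 0]
  [2/3, 0, 2/5],
b = (32/15, 4/15, 8/105).
Solving gives a_0 = 79/35, a_1 = 2/5, a_2 = -25/7, so
  g(x) = -25*x^2/7 + 2*x/5 + 79/35.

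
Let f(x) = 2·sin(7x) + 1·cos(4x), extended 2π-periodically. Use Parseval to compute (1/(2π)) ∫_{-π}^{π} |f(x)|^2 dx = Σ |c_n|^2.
Σ |c_n|^2 = 5/2

Expand |f|^2 and use orthogonality of {sin(nx), cos(mx)} on [-π, π]:
  ∫_{-π}^{π} sin(nx)^2 dx = π, ∫ cos(mx)^2 dx = π, and cross terms integrate to 0.
So ∫_{-π}^{π} f(x)^2 dx = 2^2 · π + 1^2 · π = (4 + 1)π.
Divide by 2π: (4 + 1)/2 = 5/2.
By Parseval, this equals Σ |c_n|^2.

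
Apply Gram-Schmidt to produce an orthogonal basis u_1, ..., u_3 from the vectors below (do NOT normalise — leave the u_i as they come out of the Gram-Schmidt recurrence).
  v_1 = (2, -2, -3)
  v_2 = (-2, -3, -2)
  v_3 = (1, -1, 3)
Orthogonal basis:
  u_1 = (2, -2, -3)
  u_2 = (-50/17, -35/17, -10/17)
  u_3 = (1, -2, 2)

Apply the Gram-Schmidt recurrence
  u_1 = v_1
  u_i = v_i − Σ_{j<i} ((v_i · u_j) / (u_j · u_j)) · u_j.

Step by step this gives:
  u_1 = (2, -2, -3)
  u_2 = (-50/17, -35/17, -10/17)
  u_3 = (1, -2, 2)

Orthogonality check:
  u_2 · u_1 = 0 (should be 0)
  u_3 · u_1 = 0 (should be 0)
  u_3 · u_2 = 0 (should be 0)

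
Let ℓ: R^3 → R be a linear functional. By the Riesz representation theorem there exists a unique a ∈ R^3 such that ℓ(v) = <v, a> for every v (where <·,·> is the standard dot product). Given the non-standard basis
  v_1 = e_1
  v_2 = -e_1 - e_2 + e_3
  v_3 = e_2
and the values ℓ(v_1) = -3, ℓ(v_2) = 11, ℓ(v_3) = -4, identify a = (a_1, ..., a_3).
a = (-3, -4, 4)

Write a = (a_1, ..., a_3) in the standard basis. For each basis vector v_i, ℓ(v_i) = <v_i, a> is a linear equation in the a_j's. Collect the n equations into a matrix system V a = ℓ, where row i of V is v_i (expressed in the standard basis). Since V is invertible (lower-triangular with 1s on the diagonal, up to permutation), solve by back-substitution:
  V =
[[1, 0, 0],
 [-1, -1, 1],
 [0, 1, 0]]
  V a = (-3, 11, -4)
Solving gives a = (-3, -4, 4).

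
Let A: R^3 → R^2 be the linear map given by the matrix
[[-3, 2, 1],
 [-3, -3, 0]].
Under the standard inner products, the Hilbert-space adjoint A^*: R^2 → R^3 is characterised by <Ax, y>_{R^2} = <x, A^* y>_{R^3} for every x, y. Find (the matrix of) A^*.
A^* = A^T =
[[-3, -3],
 [2, -3],
 [1, 0]]

For real matrices with standard dot products, the defining identity <Ax, y> = <x, A^* y> gives (Ax)^T y = x^T (A^*) y, i.e. x^T A^T y = x^T (A^*) y. Since this holds for all x, y, we must have A^* = A^T. Therefore
A^* =
[[-3, -3],
 [2, -3],
 [1, 0]].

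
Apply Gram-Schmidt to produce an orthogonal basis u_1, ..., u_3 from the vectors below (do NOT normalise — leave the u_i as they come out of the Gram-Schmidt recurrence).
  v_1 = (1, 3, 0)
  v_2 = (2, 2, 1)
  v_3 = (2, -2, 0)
Orthogonal basis:
  u_1 = (1, 3, 0)
  u_2 = (6/5, -2/5, 1)
  u_3 = (12/13, -4/13, -16/13)

Apply the Gram-Schmidt recurrence
  u_1 = v_1
  u_i = v_i − Σ_{j<i} ((v_i · u_j) / (u_j · u_j)) · u_j.

Step by step this gives:
  u_1 = (1, 3, 0)
  u_2 = (6/5, -2/5, 1)
  u_3 = (12/13, -4/13, -16/13)

Orthogonality check:
  u_2 · u_1 = 0 (should be 0)
  u_3 · u_1 = 0 (should be 0)
  u_3 · u_2 = 0 (should be 0)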